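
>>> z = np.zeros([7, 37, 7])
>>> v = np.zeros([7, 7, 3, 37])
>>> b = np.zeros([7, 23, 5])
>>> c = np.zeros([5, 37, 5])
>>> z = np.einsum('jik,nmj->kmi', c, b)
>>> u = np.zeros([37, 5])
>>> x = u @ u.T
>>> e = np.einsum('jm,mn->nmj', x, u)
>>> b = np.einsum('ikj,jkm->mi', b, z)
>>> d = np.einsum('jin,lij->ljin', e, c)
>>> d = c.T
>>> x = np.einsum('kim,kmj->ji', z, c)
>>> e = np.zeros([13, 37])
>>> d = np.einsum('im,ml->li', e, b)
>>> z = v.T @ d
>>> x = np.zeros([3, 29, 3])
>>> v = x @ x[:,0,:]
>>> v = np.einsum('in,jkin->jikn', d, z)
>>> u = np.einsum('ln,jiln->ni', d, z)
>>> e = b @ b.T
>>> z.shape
(37, 3, 7, 13)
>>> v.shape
(37, 7, 3, 13)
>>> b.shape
(37, 7)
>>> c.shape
(5, 37, 5)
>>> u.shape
(13, 3)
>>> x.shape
(3, 29, 3)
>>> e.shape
(37, 37)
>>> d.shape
(7, 13)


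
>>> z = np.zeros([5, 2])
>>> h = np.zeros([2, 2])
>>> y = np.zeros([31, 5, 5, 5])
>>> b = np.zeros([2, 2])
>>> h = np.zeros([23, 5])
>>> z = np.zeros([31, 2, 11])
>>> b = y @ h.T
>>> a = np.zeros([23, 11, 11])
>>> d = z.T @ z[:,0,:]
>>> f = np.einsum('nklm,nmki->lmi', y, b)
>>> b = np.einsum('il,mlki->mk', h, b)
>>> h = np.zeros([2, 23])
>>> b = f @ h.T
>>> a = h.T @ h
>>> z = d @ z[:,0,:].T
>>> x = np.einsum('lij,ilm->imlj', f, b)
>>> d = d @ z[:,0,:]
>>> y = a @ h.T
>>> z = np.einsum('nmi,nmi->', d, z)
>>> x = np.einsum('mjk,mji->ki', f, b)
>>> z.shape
()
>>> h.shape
(2, 23)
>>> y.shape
(23, 2)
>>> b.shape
(5, 5, 2)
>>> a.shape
(23, 23)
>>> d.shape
(11, 2, 31)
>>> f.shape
(5, 5, 23)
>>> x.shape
(23, 2)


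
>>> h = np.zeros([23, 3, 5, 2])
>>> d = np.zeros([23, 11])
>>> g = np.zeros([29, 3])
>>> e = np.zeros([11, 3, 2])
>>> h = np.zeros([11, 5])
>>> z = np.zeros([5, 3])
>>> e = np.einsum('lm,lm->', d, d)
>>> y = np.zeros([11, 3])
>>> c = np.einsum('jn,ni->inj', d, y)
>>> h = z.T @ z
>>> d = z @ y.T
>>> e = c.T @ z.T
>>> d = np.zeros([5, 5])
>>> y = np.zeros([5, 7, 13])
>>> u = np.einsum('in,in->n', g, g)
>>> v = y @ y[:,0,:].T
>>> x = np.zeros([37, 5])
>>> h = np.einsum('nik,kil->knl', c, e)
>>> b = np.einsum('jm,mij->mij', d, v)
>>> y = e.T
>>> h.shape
(23, 3, 5)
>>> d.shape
(5, 5)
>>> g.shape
(29, 3)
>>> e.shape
(23, 11, 5)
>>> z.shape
(5, 3)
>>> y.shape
(5, 11, 23)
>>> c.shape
(3, 11, 23)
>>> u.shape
(3,)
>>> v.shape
(5, 7, 5)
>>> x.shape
(37, 5)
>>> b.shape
(5, 7, 5)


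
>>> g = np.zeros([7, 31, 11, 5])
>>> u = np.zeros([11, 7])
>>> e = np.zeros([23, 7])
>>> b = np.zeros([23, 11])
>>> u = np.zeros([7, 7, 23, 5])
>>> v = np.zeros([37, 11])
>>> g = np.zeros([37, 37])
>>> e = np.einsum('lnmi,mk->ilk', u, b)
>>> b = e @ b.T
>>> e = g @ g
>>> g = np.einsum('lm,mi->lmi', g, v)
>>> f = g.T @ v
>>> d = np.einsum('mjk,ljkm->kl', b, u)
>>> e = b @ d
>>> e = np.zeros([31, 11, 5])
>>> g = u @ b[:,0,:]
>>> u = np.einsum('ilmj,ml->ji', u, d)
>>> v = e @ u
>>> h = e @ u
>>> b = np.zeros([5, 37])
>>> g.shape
(7, 7, 23, 23)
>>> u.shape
(5, 7)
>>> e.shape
(31, 11, 5)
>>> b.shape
(5, 37)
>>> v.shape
(31, 11, 7)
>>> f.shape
(11, 37, 11)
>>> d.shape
(23, 7)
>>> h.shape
(31, 11, 7)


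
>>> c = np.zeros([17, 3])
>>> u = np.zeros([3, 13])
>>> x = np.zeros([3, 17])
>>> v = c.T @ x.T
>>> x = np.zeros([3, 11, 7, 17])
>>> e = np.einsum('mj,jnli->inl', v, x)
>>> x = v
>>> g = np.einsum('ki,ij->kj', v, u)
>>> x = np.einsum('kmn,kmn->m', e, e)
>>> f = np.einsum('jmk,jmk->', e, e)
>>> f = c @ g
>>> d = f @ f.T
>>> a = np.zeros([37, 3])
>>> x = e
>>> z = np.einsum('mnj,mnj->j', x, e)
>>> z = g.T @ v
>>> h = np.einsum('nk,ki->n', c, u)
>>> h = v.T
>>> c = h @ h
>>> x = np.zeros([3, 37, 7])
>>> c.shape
(3, 3)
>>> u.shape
(3, 13)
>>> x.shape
(3, 37, 7)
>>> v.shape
(3, 3)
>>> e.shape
(17, 11, 7)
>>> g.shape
(3, 13)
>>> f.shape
(17, 13)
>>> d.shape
(17, 17)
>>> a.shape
(37, 3)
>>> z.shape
(13, 3)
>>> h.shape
(3, 3)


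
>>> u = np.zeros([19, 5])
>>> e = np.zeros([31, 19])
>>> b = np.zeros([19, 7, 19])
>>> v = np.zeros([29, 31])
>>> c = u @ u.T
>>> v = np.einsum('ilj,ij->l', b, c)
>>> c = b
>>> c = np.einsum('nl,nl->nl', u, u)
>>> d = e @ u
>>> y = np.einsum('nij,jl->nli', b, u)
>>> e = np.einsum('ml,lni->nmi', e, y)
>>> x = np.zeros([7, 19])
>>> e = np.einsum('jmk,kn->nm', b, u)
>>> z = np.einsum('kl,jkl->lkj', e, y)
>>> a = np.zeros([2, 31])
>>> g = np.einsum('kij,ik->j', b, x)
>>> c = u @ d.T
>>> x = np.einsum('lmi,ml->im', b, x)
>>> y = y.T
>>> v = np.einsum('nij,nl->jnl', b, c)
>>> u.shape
(19, 5)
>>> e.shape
(5, 7)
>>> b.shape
(19, 7, 19)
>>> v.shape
(19, 19, 31)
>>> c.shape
(19, 31)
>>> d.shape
(31, 5)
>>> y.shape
(7, 5, 19)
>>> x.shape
(19, 7)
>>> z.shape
(7, 5, 19)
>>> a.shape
(2, 31)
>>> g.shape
(19,)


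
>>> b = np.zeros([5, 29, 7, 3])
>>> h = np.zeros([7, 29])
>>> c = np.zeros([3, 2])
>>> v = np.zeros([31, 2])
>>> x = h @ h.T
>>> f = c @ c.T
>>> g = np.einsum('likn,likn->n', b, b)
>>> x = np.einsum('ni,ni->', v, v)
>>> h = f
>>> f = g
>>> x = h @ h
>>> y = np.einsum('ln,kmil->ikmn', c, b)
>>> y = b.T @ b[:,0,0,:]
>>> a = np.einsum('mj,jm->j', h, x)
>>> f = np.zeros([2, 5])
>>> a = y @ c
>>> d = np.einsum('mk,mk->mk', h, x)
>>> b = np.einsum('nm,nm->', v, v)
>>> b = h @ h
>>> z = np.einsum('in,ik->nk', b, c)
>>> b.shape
(3, 3)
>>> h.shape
(3, 3)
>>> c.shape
(3, 2)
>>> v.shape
(31, 2)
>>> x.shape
(3, 3)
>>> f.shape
(2, 5)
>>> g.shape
(3,)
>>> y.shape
(3, 7, 29, 3)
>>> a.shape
(3, 7, 29, 2)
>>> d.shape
(3, 3)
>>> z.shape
(3, 2)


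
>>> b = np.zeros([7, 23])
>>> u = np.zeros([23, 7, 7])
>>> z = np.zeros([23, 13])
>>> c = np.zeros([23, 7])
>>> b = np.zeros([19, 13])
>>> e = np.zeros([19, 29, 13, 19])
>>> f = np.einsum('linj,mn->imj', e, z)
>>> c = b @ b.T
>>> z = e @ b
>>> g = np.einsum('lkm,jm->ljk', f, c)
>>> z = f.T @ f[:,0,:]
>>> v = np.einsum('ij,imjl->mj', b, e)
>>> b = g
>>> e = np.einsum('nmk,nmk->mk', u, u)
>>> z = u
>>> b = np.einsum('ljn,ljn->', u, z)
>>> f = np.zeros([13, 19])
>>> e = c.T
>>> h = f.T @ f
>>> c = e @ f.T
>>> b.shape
()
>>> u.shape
(23, 7, 7)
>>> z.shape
(23, 7, 7)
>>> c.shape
(19, 13)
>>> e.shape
(19, 19)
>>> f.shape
(13, 19)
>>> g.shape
(29, 19, 23)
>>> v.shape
(29, 13)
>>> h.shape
(19, 19)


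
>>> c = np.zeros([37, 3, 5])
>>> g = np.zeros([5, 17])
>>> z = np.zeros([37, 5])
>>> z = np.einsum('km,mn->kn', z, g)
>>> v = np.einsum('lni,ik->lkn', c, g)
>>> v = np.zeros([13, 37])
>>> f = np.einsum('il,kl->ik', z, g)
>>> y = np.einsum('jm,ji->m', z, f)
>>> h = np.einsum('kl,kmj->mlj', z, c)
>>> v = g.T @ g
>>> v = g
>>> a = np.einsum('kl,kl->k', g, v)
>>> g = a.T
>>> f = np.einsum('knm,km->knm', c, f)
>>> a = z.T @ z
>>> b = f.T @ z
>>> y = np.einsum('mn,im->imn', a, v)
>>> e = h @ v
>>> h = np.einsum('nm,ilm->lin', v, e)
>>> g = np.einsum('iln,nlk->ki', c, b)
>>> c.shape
(37, 3, 5)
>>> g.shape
(17, 37)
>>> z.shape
(37, 17)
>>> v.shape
(5, 17)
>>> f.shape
(37, 3, 5)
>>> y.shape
(5, 17, 17)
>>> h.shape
(17, 3, 5)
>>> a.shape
(17, 17)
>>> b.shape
(5, 3, 17)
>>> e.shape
(3, 17, 17)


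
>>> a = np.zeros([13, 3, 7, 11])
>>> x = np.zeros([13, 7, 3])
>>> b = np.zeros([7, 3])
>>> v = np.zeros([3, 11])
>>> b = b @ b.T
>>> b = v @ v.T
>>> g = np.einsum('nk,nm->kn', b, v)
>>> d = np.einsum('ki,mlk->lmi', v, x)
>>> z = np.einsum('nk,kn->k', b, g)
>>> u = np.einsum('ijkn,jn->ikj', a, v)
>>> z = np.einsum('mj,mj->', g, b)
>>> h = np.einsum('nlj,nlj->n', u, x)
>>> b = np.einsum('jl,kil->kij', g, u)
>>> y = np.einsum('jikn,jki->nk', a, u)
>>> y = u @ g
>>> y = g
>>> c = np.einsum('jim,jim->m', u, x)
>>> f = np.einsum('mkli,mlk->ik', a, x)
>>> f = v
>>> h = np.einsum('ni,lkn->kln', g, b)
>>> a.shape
(13, 3, 7, 11)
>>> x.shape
(13, 7, 3)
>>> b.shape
(13, 7, 3)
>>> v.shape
(3, 11)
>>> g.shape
(3, 3)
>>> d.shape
(7, 13, 11)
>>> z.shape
()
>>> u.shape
(13, 7, 3)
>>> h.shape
(7, 13, 3)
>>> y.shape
(3, 3)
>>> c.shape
(3,)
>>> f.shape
(3, 11)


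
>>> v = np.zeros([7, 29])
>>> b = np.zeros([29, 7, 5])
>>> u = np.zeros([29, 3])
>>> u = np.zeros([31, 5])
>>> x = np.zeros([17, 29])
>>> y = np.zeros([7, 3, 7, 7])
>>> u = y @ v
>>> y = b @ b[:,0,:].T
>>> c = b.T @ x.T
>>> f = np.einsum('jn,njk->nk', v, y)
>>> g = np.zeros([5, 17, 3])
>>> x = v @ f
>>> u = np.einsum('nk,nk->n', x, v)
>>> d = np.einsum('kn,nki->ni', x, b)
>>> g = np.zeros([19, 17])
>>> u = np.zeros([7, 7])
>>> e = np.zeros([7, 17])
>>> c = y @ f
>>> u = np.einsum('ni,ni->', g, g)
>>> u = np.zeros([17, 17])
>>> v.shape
(7, 29)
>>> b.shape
(29, 7, 5)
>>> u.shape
(17, 17)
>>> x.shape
(7, 29)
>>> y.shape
(29, 7, 29)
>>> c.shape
(29, 7, 29)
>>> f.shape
(29, 29)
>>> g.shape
(19, 17)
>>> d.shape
(29, 5)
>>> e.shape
(7, 17)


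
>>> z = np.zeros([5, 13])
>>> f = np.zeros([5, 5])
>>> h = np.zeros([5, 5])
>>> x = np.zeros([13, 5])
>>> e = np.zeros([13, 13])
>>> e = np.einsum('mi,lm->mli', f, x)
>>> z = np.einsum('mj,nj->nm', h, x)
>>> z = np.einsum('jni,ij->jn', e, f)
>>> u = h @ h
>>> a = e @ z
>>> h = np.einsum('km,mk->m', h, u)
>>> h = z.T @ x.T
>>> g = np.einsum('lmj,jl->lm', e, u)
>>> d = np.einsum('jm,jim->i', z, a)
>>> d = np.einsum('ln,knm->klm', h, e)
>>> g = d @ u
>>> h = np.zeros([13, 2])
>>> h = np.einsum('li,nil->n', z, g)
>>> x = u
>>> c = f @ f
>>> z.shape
(5, 13)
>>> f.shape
(5, 5)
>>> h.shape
(5,)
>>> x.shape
(5, 5)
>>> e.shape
(5, 13, 5)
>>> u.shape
(5, 5)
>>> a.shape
(5, 13, 13)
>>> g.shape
(5, 13, 5)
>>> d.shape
(5, 13, 5)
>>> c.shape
(5, 5)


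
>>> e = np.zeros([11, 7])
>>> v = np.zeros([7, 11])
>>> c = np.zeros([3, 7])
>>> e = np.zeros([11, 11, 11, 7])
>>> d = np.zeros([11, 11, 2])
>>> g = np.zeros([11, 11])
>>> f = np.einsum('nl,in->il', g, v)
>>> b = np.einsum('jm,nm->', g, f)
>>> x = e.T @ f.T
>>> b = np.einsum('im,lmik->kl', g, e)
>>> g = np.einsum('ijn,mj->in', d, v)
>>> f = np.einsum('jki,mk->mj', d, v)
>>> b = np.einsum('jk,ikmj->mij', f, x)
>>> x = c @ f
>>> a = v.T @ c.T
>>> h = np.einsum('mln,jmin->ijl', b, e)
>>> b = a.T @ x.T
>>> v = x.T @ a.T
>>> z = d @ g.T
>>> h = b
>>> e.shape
(11, 11, 11, 7)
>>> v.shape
(11, 11)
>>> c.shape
(3, 7)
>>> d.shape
(11, 11, 2)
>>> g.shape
(11, 2)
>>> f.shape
(7, 11)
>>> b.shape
(3, 3)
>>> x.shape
(3, 11)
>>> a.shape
(11, 3)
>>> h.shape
(3, 3)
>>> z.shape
(11, 11, 11)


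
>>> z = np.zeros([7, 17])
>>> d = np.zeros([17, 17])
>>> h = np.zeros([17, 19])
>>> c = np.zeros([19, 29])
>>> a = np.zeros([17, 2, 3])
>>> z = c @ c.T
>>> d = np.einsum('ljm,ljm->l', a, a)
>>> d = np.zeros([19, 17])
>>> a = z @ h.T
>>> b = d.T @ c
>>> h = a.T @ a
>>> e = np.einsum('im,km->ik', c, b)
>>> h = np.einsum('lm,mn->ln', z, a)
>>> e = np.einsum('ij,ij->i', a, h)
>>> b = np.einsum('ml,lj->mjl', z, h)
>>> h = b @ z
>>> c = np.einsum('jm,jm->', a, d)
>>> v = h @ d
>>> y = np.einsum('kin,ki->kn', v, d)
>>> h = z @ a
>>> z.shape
(19, 19)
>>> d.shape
(19, 17)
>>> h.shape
(19, 17)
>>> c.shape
()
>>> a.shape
(19, 17)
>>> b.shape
(19, 17, 19)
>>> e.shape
(19,)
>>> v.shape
(19, 17, 17)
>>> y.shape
(19, 17)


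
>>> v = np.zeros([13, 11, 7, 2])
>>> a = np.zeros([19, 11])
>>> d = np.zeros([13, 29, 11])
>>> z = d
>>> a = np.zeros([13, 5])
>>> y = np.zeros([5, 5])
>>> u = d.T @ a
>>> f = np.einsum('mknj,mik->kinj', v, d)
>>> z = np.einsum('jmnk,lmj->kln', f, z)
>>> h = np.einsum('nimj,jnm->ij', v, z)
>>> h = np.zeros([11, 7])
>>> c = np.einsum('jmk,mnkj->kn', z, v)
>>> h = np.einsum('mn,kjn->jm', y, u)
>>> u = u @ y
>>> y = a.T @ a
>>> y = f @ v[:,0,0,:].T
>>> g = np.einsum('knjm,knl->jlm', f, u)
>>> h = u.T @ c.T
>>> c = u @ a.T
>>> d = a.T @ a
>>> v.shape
(13, 11, 7, 2)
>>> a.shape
(13, 5)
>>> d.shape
(5, 5)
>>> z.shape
(2, 13, 7)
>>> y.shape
(11, 29, 7, 13)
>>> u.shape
(11, 29, 5)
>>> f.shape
(11, 29, 7, 2)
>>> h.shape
(5, 29, 7)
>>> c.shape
(11, 29, 13)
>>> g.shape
(7, 5, 2)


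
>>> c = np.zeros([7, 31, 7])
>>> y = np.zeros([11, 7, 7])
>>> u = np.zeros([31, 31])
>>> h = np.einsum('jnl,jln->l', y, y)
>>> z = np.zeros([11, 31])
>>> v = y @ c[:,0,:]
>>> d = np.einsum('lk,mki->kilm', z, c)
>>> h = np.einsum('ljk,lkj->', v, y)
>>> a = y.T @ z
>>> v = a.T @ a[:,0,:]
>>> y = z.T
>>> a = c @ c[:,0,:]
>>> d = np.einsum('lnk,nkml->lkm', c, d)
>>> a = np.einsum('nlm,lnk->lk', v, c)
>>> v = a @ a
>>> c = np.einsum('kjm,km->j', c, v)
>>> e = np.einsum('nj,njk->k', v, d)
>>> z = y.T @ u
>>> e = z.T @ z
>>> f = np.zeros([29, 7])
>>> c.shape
(31,)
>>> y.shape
(31, 11)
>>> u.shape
(31, 31)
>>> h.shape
()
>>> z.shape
(11, 31)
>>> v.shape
(7, 7)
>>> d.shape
(7, 7, 11)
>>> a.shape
(7, 7)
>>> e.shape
(31, 31)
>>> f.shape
(29, 7)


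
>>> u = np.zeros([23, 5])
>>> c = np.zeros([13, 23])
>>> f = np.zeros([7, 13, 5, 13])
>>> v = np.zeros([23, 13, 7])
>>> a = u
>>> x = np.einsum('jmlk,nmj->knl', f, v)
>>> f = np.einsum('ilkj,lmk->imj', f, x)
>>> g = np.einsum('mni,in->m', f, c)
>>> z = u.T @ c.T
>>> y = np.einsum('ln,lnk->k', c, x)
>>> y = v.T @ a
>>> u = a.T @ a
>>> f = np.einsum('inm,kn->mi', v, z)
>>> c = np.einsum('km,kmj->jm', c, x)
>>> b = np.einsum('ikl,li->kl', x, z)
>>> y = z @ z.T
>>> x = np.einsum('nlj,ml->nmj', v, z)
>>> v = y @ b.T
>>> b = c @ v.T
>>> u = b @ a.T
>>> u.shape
(5, 23)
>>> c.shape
(5, 23)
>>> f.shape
(7, 23)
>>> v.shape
(5, 23)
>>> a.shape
(23, 5)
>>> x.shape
(23, 5, 7)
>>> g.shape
(7,)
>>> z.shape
(5, 13)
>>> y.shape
(5, 5)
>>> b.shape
(5, 5)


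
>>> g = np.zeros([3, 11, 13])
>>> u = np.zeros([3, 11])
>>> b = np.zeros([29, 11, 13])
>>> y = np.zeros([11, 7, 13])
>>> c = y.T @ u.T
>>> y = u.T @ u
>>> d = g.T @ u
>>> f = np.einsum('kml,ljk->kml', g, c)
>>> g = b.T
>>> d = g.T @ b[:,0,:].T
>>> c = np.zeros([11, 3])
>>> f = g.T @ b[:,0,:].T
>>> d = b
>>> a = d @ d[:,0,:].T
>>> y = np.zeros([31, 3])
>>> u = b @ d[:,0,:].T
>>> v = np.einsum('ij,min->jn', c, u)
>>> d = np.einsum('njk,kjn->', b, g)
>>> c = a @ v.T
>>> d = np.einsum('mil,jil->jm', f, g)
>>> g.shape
(13, 11, 29)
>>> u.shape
(29, 11, 29)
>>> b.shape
(29, 11, 13)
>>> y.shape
(31, 3)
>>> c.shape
(29, 11, 3)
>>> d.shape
(13, 29)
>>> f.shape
(29, 11, 29)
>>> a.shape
(29, 11, 29)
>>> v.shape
(3, 29)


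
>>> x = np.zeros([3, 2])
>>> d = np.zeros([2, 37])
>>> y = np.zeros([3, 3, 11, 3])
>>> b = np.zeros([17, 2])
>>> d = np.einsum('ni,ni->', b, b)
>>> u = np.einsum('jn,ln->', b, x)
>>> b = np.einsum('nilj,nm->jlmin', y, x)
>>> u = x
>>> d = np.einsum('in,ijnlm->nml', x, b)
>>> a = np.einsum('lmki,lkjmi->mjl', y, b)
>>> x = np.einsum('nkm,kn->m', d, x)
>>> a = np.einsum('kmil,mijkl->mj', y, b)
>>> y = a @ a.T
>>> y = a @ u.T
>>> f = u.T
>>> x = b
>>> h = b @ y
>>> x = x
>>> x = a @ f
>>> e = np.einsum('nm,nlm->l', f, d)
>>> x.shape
(3, 3)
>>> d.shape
(2, 3, 3)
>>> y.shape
(3, 3)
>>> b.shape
(3, 11, 2, 3, 3)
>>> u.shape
(3, 2)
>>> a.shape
(3, 2)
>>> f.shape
(2, 3)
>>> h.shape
(3, 11, 2, 3, 3)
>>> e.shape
(3,)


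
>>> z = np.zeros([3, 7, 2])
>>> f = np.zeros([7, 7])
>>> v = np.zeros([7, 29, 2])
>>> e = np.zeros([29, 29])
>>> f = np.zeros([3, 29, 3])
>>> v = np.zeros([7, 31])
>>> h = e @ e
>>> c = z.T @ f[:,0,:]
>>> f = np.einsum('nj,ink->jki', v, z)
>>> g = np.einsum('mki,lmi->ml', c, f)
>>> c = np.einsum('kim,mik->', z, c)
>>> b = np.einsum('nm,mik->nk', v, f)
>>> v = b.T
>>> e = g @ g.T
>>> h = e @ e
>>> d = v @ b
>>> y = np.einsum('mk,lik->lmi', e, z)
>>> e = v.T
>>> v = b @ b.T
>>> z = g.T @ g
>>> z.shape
(31, 31)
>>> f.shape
(31, 2, 3)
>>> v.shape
(7, 7)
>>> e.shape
(7, 3)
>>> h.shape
(2, 2)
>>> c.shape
()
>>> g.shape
(2, 31)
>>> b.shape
(7, 3)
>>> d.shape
(3, 3)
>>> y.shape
(3, 2, 7)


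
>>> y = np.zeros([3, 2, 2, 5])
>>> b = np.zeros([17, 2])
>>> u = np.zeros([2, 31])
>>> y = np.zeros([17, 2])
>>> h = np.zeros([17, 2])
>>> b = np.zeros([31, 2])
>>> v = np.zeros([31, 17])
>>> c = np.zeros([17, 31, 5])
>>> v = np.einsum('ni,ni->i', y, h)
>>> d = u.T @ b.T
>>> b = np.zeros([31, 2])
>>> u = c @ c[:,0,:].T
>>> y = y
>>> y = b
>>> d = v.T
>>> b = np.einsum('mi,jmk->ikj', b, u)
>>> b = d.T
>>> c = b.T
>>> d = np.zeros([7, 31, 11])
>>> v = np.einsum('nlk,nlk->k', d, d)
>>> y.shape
(31, 2)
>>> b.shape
(2,)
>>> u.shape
(17, 31, 17)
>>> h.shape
(17, 2)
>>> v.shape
(11,)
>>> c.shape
(2,)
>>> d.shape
(7, 31, 11)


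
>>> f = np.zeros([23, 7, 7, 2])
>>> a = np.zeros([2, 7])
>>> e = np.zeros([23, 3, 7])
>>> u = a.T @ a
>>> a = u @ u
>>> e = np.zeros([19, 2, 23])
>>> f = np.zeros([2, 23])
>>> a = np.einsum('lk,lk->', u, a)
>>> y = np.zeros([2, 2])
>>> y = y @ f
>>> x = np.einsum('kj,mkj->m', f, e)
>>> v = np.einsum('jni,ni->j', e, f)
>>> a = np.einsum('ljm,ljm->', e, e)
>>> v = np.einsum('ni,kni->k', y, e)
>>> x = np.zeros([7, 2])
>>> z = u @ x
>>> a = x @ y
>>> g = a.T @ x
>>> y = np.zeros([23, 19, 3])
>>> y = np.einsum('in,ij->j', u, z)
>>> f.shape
(2, 23)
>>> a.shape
(7, 23)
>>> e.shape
(19, 2, 23)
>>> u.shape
(7, 7)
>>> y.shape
(2,)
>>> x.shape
(7, 2)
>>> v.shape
(19,)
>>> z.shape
(7, 2)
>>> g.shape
(23, 2)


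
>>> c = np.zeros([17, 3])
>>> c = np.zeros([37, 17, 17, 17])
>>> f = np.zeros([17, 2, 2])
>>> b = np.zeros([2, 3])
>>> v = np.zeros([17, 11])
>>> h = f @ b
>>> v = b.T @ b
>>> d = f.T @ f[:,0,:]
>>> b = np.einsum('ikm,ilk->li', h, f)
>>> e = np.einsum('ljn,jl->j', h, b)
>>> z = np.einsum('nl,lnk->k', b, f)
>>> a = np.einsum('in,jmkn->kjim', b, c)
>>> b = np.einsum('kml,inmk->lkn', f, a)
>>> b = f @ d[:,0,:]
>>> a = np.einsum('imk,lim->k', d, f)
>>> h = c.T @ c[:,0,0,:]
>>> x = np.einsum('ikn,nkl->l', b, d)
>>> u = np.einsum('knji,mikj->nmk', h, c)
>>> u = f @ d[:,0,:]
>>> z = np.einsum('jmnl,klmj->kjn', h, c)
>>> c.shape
(37, 17, 17, 17)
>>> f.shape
(17, 2, 2)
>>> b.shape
(17, 2, 2)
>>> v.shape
(3, 3)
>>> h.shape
(17, 17, 17, 17)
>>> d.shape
(2, 2, 2)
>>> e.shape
(2,)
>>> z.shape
(37, 17, 17)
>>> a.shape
(2,)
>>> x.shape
(2,)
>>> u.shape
(17, 2, 2)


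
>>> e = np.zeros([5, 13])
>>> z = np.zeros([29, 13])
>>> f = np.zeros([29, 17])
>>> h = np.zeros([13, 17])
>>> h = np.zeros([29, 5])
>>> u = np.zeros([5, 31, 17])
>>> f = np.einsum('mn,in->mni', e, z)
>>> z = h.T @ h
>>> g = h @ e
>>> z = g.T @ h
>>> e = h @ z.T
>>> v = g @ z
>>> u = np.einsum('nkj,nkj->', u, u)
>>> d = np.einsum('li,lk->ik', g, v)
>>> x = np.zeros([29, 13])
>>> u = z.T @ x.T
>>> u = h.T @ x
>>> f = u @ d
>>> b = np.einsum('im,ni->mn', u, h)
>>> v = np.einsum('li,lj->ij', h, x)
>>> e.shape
(29, 13)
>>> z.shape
(13, 5)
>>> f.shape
(5, 5)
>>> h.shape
(29, 5)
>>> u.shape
(5, 13)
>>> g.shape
(29, 13)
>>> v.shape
(5, 13)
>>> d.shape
(13, 5)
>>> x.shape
(29, 13)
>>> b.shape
(13, 29)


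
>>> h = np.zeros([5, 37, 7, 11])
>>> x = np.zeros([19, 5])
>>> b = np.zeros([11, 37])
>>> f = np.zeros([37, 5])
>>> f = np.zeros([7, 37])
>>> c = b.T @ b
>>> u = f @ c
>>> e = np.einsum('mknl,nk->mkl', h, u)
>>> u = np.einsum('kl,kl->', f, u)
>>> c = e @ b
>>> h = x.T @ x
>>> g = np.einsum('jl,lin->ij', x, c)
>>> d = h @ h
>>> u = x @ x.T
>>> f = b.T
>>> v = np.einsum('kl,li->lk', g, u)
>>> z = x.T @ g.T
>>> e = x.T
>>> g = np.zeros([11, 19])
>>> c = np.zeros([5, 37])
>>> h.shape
(5, 5)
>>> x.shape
(19, 5)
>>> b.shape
(11, 37)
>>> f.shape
(37, 11)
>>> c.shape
(5, 37)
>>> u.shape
(19, 19)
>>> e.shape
(5, 19)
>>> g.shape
(11, 19)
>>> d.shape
(5, 5)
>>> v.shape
(19, 37)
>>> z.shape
(5, 37)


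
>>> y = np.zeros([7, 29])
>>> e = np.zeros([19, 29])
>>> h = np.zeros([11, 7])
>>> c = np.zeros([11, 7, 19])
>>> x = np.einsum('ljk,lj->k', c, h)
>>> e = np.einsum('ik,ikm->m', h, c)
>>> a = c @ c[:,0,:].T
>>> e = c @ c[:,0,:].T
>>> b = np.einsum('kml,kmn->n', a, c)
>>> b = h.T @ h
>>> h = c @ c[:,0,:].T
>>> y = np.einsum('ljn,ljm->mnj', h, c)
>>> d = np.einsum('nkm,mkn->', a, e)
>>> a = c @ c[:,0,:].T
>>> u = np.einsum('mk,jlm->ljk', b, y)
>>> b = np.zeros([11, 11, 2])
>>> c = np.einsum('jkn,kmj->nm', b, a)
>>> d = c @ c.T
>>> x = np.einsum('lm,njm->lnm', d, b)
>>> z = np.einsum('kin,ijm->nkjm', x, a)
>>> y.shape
(19, 11, 7)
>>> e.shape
(11, 7, 11)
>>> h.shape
(11, 7, 11)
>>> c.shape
(2, 7)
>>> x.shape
(2, 11, 2)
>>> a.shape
(11, 7, 11)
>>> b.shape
(11, 11, 2)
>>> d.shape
(2, 2)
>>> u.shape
(11, 19, 7)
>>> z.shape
(2, 2, 7, 11)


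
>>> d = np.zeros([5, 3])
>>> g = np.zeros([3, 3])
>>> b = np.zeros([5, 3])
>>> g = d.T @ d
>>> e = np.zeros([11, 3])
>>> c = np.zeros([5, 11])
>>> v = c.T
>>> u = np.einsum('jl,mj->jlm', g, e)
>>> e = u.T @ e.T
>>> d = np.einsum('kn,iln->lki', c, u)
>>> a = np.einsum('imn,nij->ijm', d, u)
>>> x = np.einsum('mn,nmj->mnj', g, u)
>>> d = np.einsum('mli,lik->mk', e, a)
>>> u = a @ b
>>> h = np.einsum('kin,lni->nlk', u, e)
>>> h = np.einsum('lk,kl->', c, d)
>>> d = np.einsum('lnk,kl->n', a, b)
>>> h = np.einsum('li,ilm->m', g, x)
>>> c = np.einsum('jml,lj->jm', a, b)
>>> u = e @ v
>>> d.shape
(11,)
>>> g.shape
(3, 3)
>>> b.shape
(5, 3)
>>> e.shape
(11, 3, 11)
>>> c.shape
(3, 11)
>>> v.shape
(11, 5)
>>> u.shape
(11, 3, 5)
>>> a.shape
(3, 11, 5)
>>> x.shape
(3, 3, 11)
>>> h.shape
(11,)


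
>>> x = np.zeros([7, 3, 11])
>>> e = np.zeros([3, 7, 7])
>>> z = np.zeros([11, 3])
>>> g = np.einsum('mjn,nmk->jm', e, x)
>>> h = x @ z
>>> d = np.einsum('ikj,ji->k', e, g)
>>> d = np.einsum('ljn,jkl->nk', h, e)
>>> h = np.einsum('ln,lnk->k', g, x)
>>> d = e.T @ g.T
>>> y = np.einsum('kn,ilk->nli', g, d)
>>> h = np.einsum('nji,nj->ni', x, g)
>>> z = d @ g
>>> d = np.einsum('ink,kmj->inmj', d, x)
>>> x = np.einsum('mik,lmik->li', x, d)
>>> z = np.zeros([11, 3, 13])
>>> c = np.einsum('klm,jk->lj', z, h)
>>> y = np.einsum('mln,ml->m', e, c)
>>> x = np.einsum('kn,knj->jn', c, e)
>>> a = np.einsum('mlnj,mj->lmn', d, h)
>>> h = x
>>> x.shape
(7, 7)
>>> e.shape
(3, 7, 7)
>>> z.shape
(11, 3, 13)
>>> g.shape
(7, 3)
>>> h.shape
(7, 7)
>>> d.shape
(7, 7, 3, 11)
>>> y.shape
(3,)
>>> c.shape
(3, 7)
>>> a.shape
(7, 7, 3)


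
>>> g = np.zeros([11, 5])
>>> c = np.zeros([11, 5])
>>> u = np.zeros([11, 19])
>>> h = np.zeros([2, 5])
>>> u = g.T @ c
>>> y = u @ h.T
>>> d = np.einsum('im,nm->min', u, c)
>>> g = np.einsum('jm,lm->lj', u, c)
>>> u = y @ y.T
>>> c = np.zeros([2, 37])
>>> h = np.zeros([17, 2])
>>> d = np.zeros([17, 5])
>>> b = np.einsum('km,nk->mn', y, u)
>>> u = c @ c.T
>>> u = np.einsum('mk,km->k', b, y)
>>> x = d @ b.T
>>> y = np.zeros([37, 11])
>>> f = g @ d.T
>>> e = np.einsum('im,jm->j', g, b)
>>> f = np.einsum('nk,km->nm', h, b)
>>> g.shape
(11, 5)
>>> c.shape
(2, 37)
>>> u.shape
(5,)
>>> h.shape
(17, 2)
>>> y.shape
(37, 11)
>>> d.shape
(17, 5)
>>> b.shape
(2, 5)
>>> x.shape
(17, 2)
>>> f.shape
(17, 5)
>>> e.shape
(2,)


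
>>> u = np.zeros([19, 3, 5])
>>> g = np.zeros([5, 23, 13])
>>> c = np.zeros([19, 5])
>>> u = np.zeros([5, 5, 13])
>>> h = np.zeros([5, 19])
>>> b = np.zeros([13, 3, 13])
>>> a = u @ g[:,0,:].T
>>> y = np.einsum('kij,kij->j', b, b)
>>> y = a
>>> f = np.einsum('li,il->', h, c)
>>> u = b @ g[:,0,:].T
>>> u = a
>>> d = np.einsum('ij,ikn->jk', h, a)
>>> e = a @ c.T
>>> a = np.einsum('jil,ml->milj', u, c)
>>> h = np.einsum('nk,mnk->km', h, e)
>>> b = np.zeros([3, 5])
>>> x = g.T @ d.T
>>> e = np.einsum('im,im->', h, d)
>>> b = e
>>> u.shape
(5, 5, 5)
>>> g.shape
(5, 23, 13)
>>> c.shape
(19, 5)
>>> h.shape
(19, 5)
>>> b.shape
()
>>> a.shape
(19, 5, 5, 5)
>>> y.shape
(5, 5, 5)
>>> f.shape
()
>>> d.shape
(19, 5)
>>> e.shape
()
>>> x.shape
(13, 23, 19)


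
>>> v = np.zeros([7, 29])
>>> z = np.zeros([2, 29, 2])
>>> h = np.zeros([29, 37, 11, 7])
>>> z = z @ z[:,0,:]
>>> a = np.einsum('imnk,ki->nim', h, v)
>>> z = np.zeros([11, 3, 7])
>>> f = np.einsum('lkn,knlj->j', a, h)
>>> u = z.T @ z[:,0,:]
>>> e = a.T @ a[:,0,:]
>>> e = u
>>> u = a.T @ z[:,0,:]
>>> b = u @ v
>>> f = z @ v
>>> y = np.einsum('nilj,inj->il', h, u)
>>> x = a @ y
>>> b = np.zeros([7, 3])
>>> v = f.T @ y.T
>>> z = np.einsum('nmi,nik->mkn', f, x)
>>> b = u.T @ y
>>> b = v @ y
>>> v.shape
(29, 3, 37)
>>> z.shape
(3, 11, 11)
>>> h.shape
(29, 37, 11, 7)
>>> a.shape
(11, 29, 37)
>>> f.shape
(11, 3, 29)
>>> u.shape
(37, 29, 7)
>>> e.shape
(7, 3, 7)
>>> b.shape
(29, 3, 11)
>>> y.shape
(37, 11)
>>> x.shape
(11, 29, 11)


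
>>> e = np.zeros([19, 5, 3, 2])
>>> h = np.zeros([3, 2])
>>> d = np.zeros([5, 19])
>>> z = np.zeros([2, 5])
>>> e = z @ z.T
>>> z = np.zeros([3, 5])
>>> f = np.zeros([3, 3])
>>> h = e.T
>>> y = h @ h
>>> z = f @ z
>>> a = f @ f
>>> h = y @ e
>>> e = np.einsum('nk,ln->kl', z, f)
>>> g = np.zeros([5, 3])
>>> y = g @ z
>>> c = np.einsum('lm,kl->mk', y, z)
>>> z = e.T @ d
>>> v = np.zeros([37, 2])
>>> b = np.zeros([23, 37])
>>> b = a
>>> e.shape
(5, 3)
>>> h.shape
(2, 2)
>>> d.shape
(5, 19)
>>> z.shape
(3, 19)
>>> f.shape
(3, 3)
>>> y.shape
(5, 5)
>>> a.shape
(3, 3)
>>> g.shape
(5, 3)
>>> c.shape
(5, 3)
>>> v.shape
(37, 2)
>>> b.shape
(3, 3)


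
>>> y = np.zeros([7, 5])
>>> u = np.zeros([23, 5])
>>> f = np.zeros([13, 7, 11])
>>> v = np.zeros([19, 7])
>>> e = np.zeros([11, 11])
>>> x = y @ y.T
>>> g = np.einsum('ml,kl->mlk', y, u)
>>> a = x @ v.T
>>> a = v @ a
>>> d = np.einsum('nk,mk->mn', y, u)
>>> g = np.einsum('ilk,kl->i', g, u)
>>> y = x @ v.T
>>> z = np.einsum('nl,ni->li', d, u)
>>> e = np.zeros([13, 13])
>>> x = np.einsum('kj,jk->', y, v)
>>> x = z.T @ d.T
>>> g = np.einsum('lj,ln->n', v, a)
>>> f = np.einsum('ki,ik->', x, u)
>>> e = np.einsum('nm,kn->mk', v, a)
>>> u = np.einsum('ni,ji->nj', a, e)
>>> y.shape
(7, 19)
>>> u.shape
(19, 7)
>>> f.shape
()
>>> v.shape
(19, 7)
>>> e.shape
(7, 19)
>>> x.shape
(5, 23)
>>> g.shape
(19,)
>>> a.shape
(19, 19)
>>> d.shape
(23, 7)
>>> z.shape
(7, 5)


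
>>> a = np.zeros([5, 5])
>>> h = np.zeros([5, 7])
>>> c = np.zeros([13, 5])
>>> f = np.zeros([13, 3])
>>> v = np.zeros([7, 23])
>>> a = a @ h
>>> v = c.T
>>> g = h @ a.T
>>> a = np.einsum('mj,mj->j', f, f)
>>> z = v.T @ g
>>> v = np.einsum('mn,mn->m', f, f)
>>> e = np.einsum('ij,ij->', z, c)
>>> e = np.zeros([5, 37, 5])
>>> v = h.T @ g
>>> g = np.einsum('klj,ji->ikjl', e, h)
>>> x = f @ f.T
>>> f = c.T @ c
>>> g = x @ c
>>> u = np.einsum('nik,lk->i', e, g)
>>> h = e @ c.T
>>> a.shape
(3,)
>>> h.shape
(5, 37, 13)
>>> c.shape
(13, 5)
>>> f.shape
(5, 5)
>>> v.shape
(7, 5)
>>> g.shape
(13, 5)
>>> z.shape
(13, 5)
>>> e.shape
(5, 37, 5)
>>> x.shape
(13, 13)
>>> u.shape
(37,)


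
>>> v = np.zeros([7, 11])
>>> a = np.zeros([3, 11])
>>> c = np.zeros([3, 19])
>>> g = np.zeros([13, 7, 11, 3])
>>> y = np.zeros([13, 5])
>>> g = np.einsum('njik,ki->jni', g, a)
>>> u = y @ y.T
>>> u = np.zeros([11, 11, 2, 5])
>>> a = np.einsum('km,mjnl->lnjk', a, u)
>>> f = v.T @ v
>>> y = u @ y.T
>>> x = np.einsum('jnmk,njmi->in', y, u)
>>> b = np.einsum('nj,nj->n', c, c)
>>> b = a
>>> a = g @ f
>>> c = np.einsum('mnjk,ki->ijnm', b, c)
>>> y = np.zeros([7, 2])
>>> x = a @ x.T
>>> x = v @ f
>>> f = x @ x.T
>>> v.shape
(7, 11)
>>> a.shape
(7, 13, 11)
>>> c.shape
(19, 11, 2, 5)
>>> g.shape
(7, 13, 11)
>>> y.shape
(7, 2)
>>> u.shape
(11, 11, 2, 5)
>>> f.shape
(7, 7)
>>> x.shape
(7, 11)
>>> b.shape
(5, 2, 11, 3)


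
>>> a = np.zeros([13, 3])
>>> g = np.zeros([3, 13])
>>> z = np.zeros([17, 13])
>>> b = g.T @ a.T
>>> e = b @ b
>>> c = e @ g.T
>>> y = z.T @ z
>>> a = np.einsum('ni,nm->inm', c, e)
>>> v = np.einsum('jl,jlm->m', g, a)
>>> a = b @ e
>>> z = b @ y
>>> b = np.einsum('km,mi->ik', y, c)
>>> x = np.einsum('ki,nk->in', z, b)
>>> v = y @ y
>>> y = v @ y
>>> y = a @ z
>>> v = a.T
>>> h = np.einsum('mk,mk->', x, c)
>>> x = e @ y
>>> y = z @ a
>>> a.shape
(13, 13)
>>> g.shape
(3, 13)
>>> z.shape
(13, 13)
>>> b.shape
(3, 13)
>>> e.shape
(13, 13)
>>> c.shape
(13, 3)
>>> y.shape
(13, 13)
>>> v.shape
(13, 13)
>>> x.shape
(13, 13)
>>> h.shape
()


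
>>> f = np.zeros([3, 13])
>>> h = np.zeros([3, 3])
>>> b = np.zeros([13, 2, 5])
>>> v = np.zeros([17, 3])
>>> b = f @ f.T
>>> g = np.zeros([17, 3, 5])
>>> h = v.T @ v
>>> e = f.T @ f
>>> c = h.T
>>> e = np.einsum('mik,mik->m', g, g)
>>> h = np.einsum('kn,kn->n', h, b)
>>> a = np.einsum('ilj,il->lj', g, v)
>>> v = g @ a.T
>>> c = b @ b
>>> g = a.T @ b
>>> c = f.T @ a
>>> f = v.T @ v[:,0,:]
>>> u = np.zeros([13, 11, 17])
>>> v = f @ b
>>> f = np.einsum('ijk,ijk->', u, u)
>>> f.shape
()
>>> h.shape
(3,)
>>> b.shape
(3, 3)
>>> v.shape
(3, 3, 3)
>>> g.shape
(5, 3)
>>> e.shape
(17,)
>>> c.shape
(13, 5)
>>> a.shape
(3, 5)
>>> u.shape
(13, 11, 17)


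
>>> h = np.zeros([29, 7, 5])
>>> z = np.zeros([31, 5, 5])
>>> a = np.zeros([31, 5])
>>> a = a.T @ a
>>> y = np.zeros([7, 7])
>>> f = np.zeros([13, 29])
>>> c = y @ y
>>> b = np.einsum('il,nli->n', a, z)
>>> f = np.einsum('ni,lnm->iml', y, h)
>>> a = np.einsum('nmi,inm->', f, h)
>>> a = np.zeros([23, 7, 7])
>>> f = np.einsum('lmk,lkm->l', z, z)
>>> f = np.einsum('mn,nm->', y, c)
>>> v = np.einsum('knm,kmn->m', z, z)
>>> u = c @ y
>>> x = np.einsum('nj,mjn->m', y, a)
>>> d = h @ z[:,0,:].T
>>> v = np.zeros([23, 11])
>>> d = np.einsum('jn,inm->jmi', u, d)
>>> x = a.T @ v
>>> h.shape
(29, 7, 5)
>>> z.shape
(31, 5, 5)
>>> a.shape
(23, 7, 7)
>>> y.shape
(7, 7)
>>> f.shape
()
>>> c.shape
(7, 7)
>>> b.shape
(31,)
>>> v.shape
(23, 11)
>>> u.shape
(7, 7)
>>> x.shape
(7, 7, 11)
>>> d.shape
(7, 31, 29)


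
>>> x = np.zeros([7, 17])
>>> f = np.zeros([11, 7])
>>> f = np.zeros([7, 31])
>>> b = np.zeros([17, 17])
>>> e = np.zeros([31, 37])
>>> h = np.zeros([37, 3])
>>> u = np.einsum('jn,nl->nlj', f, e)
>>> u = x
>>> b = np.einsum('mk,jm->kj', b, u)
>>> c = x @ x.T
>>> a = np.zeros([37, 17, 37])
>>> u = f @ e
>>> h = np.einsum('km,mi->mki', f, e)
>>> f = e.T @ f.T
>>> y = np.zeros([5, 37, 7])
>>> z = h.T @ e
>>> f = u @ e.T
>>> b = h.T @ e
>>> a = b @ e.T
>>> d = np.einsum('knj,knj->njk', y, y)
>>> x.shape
(7, 17)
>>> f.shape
(7, 31)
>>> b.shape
(37, 7, 37)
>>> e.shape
(31, 37)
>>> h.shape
(31, 7, 37)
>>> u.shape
(7, 37)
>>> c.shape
(7, 7)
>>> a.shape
(37, 7, 31)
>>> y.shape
(5, 37, 7)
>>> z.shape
(37, 7, 37)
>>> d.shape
(37, 7, 5)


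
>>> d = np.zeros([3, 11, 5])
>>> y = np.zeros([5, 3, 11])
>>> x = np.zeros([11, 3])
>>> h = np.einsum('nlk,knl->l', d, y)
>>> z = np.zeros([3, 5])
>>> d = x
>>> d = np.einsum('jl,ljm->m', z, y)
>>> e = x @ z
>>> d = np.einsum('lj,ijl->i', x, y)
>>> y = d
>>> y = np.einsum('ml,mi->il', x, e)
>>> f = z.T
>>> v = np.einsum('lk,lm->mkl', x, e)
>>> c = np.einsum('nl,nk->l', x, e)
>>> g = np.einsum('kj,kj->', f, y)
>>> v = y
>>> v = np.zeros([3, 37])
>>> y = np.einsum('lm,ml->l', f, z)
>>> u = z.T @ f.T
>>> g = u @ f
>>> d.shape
(5,)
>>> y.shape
(5,)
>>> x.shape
(11, 3)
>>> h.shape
(11,)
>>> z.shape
(3, 5)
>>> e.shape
(11, 5)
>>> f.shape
(5, 3)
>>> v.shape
(3, 37)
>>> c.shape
(3,)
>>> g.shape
(5, 3)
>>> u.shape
(5, 5)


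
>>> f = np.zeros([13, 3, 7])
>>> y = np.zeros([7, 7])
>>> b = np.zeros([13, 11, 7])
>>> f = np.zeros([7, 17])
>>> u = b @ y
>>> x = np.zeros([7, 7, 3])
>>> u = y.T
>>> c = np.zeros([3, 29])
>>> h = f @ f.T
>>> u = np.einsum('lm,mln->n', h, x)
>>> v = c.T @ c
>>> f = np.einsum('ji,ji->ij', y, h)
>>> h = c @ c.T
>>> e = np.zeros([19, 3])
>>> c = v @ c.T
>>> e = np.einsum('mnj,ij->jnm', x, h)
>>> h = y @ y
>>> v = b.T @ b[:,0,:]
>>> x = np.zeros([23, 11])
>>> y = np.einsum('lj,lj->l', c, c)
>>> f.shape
(7, 7)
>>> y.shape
(29,)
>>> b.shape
(13, 11, 7)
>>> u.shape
(3,)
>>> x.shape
(23, 11)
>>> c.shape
(29, 3)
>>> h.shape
(7, 7)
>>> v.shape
(7, 11, 7)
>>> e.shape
(3, 7, 7)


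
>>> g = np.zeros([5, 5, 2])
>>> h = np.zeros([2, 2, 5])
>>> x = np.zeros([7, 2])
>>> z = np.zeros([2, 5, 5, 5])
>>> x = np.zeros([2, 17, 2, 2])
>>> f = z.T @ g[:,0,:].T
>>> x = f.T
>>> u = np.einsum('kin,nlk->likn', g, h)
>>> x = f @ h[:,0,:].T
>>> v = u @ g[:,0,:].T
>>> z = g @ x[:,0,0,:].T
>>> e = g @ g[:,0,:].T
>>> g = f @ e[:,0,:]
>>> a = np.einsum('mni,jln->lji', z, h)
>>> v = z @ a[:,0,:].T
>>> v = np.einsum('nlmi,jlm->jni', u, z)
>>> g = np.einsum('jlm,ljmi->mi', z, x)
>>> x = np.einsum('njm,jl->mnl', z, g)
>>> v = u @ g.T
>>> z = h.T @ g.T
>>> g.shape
(5, 2)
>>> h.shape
(2, 2, 5)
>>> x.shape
(5, 5, 2)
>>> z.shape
(5, 2, 5)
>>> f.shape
(5, 5, 5, 5)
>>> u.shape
(2, 5, 5, 2)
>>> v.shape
(2, 5, 5, 5)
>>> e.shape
(5, 5, 5)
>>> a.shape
(2, 2, 5)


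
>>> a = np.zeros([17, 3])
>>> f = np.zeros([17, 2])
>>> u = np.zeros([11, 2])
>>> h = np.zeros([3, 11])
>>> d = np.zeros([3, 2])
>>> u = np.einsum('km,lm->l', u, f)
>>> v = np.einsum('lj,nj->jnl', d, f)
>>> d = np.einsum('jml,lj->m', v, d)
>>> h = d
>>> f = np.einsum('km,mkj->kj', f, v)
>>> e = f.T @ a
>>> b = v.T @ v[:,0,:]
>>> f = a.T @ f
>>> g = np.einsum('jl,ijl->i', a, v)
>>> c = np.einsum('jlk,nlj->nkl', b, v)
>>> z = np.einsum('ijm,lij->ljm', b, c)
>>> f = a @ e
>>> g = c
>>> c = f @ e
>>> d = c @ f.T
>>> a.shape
(17, 3)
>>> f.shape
(17, 3)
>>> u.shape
(17,)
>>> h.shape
(17,)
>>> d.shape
(17, 17)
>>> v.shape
(2, 17, 3)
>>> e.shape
(3, 3)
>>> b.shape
(3, 17, 3)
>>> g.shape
(2, 3, 17)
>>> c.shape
(17, 3)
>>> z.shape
(2, 17, 3)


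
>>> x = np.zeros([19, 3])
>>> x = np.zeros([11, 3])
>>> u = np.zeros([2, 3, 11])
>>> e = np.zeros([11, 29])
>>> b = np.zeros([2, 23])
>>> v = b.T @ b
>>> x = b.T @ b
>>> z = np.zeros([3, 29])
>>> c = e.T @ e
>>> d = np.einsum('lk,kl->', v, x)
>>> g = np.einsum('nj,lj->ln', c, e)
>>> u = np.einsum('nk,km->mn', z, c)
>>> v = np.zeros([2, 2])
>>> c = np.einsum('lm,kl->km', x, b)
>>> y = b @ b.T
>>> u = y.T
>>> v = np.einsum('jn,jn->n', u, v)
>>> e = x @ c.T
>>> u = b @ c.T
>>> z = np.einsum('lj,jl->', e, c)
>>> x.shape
(23, 23)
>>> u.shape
(2, 2)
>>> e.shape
(23, 2)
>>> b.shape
(2, 23)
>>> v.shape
(2,)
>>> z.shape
()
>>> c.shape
(2, 23)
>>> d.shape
()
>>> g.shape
(11, 29)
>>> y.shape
(2, 2)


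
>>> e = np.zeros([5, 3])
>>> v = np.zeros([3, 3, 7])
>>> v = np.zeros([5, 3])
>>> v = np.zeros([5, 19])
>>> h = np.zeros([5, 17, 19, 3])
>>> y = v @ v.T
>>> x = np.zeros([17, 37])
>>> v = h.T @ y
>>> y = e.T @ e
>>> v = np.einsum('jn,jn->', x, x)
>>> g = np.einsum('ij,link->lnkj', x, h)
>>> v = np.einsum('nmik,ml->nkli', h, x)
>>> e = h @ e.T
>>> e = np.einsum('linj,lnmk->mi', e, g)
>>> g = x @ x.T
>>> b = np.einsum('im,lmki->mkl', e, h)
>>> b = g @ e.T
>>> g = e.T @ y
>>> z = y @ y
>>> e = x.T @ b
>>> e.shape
(37, 3)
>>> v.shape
(5, 3, 37, 19)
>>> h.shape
(5, 17, 19, 3)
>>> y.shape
(3, 3)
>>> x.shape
(17, 37)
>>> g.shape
(17, 3)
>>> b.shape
(17, 3)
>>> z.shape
(3, 3)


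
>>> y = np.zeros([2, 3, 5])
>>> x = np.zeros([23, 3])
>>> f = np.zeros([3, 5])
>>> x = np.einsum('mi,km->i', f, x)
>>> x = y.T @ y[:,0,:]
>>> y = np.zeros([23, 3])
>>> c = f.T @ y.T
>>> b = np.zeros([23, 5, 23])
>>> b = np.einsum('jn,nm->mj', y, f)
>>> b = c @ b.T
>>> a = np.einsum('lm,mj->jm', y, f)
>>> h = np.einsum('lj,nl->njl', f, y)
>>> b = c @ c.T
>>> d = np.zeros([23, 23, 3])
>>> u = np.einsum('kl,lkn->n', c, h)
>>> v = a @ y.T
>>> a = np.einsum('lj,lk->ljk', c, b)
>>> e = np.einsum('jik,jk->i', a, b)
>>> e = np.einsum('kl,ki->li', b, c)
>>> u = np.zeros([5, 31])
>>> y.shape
(23, 3)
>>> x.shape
(5, 3, 5)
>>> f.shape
(3, 5)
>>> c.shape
(5, 23)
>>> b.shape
(5, 5)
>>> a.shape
(5, 23, 5)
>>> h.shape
(23, 5, 3)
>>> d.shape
(23, 23, 3)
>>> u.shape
(5, 31)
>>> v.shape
(5, 23)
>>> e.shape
(5, 23)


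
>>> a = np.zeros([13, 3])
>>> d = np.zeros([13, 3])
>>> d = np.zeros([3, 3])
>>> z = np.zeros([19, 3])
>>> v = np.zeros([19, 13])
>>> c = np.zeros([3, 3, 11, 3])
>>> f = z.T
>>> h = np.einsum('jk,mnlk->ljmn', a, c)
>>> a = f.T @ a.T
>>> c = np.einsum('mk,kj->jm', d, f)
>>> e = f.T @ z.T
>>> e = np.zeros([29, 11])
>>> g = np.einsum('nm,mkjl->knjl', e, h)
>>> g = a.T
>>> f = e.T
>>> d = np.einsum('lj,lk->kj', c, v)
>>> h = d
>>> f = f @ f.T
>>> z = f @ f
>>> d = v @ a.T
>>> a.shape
(19, 13)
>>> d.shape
(19, 19)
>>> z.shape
(11, 11)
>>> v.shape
(19, 13)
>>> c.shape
(19, 3)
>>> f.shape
(11, 11)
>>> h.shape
(13, 3)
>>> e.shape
(29, 11)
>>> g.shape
(13, 19)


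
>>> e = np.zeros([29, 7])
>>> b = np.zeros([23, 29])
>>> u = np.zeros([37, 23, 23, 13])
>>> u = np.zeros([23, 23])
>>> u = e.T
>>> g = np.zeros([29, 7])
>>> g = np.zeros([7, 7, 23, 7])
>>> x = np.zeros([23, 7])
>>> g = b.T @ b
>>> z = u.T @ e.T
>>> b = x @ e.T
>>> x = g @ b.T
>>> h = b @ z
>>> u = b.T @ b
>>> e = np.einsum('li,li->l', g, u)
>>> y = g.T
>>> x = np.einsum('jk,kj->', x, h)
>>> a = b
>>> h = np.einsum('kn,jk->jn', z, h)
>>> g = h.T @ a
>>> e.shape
(29,)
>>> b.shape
(23, 29)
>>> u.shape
(29, 29)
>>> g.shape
(29, 29)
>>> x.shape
()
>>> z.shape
(29, 29)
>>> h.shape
(23, 29)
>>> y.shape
(29, 29)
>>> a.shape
(23, 29)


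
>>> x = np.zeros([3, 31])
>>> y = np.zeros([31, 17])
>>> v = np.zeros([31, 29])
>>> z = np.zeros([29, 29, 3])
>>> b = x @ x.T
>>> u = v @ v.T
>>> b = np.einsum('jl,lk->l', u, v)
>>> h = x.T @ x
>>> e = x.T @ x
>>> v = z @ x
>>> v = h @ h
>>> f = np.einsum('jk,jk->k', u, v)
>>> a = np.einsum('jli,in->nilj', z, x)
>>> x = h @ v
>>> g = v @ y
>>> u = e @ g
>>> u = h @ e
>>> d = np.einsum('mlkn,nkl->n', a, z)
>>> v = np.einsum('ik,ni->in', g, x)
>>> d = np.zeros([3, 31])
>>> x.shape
(31, 31)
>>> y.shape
(31, 17)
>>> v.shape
(31, 31)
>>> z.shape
(29, 29, 3)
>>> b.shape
(31,)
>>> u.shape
(31, 31)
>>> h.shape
(31, 31)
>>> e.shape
(31, 31)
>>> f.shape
(31,)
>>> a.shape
(31, 3, 29, 29)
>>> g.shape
(31, 17)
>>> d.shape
(3, 31)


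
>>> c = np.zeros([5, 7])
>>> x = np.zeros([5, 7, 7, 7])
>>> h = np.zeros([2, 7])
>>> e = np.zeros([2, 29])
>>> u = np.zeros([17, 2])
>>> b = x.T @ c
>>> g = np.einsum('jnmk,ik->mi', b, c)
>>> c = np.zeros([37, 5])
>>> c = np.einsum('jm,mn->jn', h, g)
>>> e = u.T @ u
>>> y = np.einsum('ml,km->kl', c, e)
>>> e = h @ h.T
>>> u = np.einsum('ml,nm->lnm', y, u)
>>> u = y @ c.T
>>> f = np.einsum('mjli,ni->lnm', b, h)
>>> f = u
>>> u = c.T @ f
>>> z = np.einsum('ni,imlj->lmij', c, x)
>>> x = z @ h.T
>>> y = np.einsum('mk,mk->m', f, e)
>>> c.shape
(2, 5)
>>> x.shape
(7, 7, 5, 2)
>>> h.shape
(2, 7)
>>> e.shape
(2, 2)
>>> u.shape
(5, 2)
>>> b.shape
(7, 7, 7, 7)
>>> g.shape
(7, 5)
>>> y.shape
(2,)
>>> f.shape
(2, 2)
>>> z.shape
(7, 7, 5, 7)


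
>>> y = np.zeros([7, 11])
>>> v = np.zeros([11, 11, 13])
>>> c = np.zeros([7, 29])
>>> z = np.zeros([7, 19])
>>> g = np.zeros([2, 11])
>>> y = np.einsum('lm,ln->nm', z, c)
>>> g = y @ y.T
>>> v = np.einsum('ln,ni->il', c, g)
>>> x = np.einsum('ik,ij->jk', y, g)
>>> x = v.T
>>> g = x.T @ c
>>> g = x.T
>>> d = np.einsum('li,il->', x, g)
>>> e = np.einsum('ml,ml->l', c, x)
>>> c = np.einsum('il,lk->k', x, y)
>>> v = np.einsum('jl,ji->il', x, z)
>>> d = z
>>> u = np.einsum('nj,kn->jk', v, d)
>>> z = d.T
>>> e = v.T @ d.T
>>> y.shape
(29, 19)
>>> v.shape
(19, 29)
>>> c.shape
(19,)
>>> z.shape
(19, 7)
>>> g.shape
(29, 7)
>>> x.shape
(7, 29)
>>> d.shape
(7, 19)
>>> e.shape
(29, 7)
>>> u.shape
(29, 7)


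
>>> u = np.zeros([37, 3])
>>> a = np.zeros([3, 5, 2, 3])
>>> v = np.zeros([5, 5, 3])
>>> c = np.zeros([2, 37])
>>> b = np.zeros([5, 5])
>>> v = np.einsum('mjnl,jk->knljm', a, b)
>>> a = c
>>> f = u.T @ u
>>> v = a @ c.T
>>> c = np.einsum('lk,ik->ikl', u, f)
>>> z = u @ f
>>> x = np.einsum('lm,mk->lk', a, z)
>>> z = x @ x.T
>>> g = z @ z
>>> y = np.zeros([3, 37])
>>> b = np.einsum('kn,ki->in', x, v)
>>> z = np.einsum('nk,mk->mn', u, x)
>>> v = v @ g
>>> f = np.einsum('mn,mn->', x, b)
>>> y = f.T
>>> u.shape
(37, 3)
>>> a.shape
(2, 37)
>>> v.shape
(2, 2)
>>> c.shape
(3, 3, 37)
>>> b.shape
(2, 3)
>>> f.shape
()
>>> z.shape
(2, 37)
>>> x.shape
(2, 3)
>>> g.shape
(2, 2)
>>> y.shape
()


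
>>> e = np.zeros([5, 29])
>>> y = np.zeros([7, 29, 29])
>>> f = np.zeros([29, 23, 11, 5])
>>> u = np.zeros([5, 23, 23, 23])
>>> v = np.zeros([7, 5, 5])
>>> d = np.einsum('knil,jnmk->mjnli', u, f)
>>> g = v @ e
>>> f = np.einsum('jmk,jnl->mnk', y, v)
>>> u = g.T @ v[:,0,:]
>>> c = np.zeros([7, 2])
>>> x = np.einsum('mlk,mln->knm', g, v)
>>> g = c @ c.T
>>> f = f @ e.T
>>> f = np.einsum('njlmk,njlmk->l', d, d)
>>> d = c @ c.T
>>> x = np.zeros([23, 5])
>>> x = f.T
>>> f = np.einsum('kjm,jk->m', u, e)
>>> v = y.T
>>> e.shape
(5, 29)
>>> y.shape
(7, 29, 29)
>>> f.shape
(5,)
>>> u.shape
(29, 5, 5)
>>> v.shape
(29, 29, 7)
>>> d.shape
(7, 7)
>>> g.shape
(7, 7)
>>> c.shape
(7, 2)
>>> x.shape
(23,)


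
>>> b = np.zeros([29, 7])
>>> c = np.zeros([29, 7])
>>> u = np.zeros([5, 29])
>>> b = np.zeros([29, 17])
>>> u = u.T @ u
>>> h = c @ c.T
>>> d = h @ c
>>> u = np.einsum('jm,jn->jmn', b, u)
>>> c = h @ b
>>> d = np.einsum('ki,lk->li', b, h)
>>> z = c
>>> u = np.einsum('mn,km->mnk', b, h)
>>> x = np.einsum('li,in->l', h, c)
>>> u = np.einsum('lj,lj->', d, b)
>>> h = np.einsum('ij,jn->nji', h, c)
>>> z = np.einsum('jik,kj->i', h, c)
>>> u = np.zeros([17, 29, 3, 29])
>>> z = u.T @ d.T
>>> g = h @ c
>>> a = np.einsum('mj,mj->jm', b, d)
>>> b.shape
(29, 17)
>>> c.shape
(29, 17)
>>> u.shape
(17, 29, 3, 29)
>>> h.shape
(17, 29, 29)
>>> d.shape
(29, 17)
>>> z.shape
(29, 3, 29, 29)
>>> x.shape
(29,)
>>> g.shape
(17, 29, 17)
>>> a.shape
(17, 29)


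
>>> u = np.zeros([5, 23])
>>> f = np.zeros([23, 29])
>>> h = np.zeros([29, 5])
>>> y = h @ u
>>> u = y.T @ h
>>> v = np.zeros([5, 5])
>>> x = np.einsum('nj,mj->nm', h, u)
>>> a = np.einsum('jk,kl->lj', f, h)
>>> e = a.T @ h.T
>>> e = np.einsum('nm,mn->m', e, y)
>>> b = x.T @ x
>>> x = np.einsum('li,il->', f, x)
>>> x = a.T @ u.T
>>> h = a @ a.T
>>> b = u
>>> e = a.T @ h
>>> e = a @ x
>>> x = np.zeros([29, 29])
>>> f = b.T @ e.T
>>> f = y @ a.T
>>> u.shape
(23, 5)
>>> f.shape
(29, 5)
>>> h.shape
(5, 5)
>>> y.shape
(29, 23)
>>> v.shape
(5, 5)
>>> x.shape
(29, 29)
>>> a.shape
(5, 23)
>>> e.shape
(5, 23)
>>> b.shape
(23, 5)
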